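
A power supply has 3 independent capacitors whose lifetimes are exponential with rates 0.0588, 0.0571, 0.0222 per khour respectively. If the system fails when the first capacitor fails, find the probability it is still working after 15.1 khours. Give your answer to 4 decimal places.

The time to first failure is exponential with rate Σλ = 0.0588 + 0.0571 + 0.0222 = 0.1381.
P(min > 15.1) = e^(−0.1381·15.1) = e^(−2.0853) ≈ 0.1243.

0.1243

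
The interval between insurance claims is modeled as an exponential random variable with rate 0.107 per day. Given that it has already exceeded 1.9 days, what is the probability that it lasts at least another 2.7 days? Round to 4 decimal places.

0.7491

The exponential is memoryless, so the remaining time is again Exp(λ): the condition X > 1.9 is irrelevant.
P(X > 2.7) = e^(−0.2889) ≈ 0.7491.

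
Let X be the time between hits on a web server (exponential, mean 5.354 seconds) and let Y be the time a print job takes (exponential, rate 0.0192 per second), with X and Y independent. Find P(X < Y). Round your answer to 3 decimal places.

λ_1 = 1/5.354 = 0.186776, λ_2 = 0.0192.
For independent exponentials, P(X < Y) = λ_1/(λ_1+λ_2) = 0.186776/0.205976 ≈ 0.907.

0.907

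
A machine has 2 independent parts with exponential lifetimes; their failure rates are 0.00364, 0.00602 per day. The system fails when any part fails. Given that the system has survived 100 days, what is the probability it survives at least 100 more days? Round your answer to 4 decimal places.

0.3806

Time to first failure ~ Exp(Σλ) with Σλ = 0.00966.
By memorylessness, P(T > 100+100 | T > 100) = P(T > 100) = e^(−0.00966·100) ≈ 0.3806.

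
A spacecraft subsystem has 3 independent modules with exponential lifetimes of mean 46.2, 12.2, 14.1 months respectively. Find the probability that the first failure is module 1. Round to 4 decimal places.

Rates: λ_i = 1/mean_i → 0.021645, 0.0819672, 0.070922; Σλ = 0.174534.
P(module 1 first) = λ_1/Σλ = 0.021645/0.174534 ≈ 0.1240.

0.1240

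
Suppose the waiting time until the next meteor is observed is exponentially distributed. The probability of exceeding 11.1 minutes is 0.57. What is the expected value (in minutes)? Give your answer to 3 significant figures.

19.7

e^(−λ·11.1) = 0.57 ⇒ λ = −ln(0.57)/11.1 = 0.0506413.
Mean = 1/λ = 19.7467 minutes.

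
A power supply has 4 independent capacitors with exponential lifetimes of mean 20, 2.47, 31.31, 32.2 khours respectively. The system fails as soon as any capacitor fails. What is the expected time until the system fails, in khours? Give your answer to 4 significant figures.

The first failure time is exponential with rate Σλ_i = 1/20 + 1/2.47 + 1/31.31 + 1/32.2 = 0.517853 per khour.
E[min] = 1/Σλ = 1/0.517853 = 1.93105 khours.

1.931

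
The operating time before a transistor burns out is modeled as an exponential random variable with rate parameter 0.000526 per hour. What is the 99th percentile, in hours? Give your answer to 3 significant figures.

8760

Set 1 − e^(−λt) = 0.99, so t = −ln(0.01)/λ = 4.6052/0.000526 ≈ 8755.08 hours.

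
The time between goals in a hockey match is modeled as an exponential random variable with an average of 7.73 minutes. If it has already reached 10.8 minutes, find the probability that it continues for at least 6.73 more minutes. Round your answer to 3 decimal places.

The rate is λ = 1/7.73 = 0.129366 per minute.
By the memoryless property, P(X > 10.8+6.73 | X > 10.8) = P(X > 6.73).
P(X > 6.73) = e^(−0.87063) ≈ 0.419.

0.419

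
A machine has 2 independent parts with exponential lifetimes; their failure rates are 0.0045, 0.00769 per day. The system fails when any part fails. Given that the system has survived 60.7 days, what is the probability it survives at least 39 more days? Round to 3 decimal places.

0.622

Time to first failure ~ Exp(Σλ) with Σλ = 0.01219.
By memorylessness, P(T > 60.7+39 | T > 60.7) = P(T > 39) = e^(−0.01219·39) ≈ 0.622.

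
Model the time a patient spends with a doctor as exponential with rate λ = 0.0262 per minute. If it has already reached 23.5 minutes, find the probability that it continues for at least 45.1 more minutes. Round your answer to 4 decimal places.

The exponential is memoryless, so the remaining time is again Exp(λ): the condition X > 23.5 is irrelevant.
P(X > 45.1) = e^(−1.1816) ≈ 0.3068.

0.3068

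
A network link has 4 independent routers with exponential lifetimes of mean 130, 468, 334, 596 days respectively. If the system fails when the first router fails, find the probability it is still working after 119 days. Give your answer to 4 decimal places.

The first failure time is exponential with rate Σλ_i = 1/130 + 1/468 + 1/334 + 1/596 = 0.0145009 per day.
P(min > 119) = e^(−0.0145009·119) = e^(−1.7256) ≈ 0.1781.

0.1781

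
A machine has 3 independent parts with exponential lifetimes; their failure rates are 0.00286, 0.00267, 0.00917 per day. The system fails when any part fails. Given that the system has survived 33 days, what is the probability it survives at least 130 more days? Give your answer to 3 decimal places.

Time to first failure ~ Exp(Σλ) with Σλ = 0.0147.
By memorylessness, P(T > 33+130 | T > 33) = P(T > 130) = e^(−0.0147·130) ≈ 0.148.

0.148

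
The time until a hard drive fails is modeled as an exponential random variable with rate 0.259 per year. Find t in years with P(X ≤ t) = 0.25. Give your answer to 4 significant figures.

1.111

Set 1 − e^(−λt) = 0.25, so t = −ln(0.75)/λ = 0.28768/0.259 ≈ 1.11074 years.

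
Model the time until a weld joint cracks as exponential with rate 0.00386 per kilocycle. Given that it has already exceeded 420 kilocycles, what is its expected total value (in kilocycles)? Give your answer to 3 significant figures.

679

By memorylessness, E[X | X > 420] = 420 + 1/λ = 420 + 259.067 = 679.067 kilocycles.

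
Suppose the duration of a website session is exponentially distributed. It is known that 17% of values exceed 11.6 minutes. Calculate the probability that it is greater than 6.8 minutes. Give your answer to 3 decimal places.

e^(−λ·11.6) = 0.17 ⇒ λ = −ln(0.17)/11.6 = 0.152755.
P(X > 6.8) = e^(−0.152755·6.8) = e^(−1.0387) ≈ 0.354.

0.354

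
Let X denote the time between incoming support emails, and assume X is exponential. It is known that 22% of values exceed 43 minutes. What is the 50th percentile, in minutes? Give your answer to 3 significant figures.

19.7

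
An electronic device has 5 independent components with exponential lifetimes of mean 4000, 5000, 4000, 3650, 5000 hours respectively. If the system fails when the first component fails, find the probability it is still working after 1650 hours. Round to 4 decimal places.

0.1441

The first failure time is exponential with rate Σλ_i = 1/4000 + 1/5000 + 1/4000 + 1/3650 + 1/5000 = 0.00117397 per hour.
P(min > 1650) = e^(−0.00117397·1650) = e^(−1.9371) ≈ 0.1441.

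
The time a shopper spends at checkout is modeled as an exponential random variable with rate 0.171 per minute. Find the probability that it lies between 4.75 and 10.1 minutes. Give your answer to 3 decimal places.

P(4.75 < X < 10.1) = e^(−λ·4.75) − e^(−λ·10.1) = 0.44386 − 0.17780 ≈ 0.266.

0.266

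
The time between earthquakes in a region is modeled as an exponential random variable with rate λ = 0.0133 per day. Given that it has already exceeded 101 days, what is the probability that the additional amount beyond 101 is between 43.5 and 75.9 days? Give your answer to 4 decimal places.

Memoryless: the residual past 101 is again Exp(λ).
P(43.5 < residual < 75.9) = e^(−λ·43.5) − e^(−λ·75.9) = 0.56071 − 0.36441 ≈ 0.1963.

0.1963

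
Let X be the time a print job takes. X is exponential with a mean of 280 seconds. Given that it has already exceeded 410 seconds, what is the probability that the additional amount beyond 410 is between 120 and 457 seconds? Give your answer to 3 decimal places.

The rate is λ = 1/280 = 0.00357143 per second.
Memoryless: the residual past 410 is again Exp(λ).
P(120 < residual < 457) = e^(−λ·120) − e^(−λ·457) = 0.65144 − 0.19551 ≈ 0.456.

0.456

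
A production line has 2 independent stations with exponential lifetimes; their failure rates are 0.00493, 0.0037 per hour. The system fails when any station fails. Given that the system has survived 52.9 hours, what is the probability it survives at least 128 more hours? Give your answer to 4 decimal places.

0.3313

Time to first failure ~ Exp(Σλ) with Σλ = 0.00863.
By memorylessness, P(T > 52.9+128 | T > 52.9) = P(T > 128) = e^(−0.00863·128) ≈ 0.3313.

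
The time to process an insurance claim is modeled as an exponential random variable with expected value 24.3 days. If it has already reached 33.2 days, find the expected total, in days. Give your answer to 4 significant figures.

The rate is λ = 1/24.3 = 0.0411523 per day.
By memorylessness, E[X | X > 33.2] = 33.2 + 1/λ = 33.2 + 24.3 = 57.5 days.

57.50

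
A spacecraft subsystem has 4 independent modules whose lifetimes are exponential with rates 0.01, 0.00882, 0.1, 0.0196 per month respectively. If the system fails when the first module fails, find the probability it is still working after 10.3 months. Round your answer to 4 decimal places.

The time to first failure is exponential with rate Σλ = 0.01 + 0.00882 + 0.1 + 0.0196 = 0.13842.
P(min > 10.3) = e^(−0.13842·10.3) = e^(−1.4257) ≈ 0.2403.

0.2403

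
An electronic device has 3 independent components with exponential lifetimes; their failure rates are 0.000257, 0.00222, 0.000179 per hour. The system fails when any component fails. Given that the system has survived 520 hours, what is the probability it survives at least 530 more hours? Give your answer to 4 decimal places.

0.2447

Time to first failure ~ Exp(Σλ) with Σλ = 0.002656.
By memorylessness, P(T > 520+530 | T > 520) = P(T > 530) = e^(−0.002656·530) ≈ 0.2447.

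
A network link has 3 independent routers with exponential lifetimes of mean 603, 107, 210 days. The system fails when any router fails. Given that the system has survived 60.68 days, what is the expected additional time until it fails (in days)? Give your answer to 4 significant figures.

First-failure rate Σλ = 1/603 + 1/107 + 1/210 = 0.0157661.
By memorylessness the expected residual is 1/Σλ = 63.4273 days, regardless of the 60.68 already elapsed.

63.43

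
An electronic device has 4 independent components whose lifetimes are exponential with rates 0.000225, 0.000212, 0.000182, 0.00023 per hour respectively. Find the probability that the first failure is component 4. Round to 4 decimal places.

0.2709

The time to first failure is exponential with rate Σλ = 0.000225 + 0.000212 + 0.000182 + 0.00023 = 0.000849.
P(component 4 first) = λ_4/Σλ = 0.00023/0.000849 ≈ 0.2709.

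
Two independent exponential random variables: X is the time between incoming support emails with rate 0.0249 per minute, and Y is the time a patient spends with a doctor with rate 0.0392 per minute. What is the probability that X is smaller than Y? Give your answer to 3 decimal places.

λ_1 = 0.0249, λ_2 = 0.0392.
For independent exponentials, P(X < Y) = λ_1/(λ_1+λ_2) = 0.0249/0.0641 ≈ 0.388.

0.388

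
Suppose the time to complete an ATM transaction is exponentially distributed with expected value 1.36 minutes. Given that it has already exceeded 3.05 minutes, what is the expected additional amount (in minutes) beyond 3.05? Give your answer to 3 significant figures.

1.36

The rate is λ = 1/1.36 = 0.735294 per minute.
By memorylessness, the remaining amount past any threshold is again Exp(λ) with mean 1/λ = 1.36 minutes.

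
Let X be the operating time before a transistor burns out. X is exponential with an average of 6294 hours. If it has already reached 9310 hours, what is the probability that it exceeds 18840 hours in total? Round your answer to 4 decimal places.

The rate is λ = 1/6294 = 0.000158881 per hour.
The exponential is memoryless, so the remaining time is again Exp(λ): the condition X > 9310 is irrelevant.
P(X > 9530) = e^(−1.5141) ≈ 0.2200.

0.2200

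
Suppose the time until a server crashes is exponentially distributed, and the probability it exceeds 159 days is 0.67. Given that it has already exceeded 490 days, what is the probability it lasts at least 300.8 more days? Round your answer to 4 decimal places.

0.4688

From e^(−λ·159) = 0.67, λ = −ln(0.67)/159 = 0.00251873.
Memoryless: P(X > 490+300.8 | X > 490) = P(X > 300.8) = e^(−0.00251873·300.8) ≈ 0.4688.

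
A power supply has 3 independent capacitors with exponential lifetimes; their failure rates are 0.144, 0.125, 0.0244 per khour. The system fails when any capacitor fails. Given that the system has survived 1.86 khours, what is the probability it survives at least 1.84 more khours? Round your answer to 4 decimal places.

0.5828

Time to first failure ~ Exp(Σλ) with Σλ = 0.2934.
By memorylessness, P(T > 1.86+1.84 | T > 1.86) = P(T > 1.84) = e^(−0.2934·1.84) ≈ 0.5828.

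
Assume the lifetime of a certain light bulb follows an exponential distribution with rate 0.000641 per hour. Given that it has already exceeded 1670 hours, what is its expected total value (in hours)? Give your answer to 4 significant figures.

3230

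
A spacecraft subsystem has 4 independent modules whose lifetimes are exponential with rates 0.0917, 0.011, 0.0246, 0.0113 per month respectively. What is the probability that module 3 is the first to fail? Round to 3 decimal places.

The time to first failure is exponential with rate Σλ = 0.0917 + 0.011 + 0.0246 + 0.0113 = 0.1386.
P(module 3 first) = λ_3/Σλ = 0.0246/0.1386 ≈ 0.177.

0.177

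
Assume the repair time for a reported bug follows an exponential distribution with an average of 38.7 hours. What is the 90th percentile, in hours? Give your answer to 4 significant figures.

The rate is λ = 1/38.7 = 0.0258398 per hour.
Set 1 − e^(−λt) = 0.9, so t = −ln(0.1)/λ = 2.3026/0.0258398 ≈ 89.11 hours.

89.11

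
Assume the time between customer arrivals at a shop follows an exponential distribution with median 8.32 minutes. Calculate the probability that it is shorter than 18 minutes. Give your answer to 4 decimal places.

For an exponential, median = ln(2)/λ, so λ = ln 2 / 8.32 = 0.083311 per minute.
P(X ≤ 18) = 1 − e^(−λ·18) = 1 − e^(−1.4996) ≈ 0.7768.

0.7768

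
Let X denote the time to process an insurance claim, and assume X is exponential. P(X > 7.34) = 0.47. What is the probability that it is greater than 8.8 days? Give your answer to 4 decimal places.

0.4045

e^(−λ·7.34) = 0.47 ⇒ λ = −ln(0.47)/7.34 = 0.102864.
P(X > 8.8) = e^(−0.102864·8.8) = e^(−0.9052) ≈ 0.4045.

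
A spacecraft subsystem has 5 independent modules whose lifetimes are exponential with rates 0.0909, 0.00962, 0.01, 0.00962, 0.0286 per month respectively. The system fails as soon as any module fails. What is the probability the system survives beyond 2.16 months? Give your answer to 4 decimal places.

0.7252

The time to first failure is exponential with rate Σλ = 0.0909 + 0.00962 + 0.01 + 0.00962 + 0.0286 = 0.14874.
P(min > 2.16) = e^(−0.14874·2.16) = e^(−0.32128) ≈ 0.7252.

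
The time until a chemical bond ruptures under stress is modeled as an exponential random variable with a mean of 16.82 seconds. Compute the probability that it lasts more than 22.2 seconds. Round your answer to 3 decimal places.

The rate is λ = 1/16.82 = 0.059453 per second.
P(X > 22.2) = e^(−λ·22.2) = e^(−1.3199) ≈ 0.267.

0.267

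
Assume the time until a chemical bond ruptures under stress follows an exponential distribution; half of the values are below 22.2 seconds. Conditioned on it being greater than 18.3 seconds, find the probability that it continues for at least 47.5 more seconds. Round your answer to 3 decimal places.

0.227

For an exponential, median = ln(2)/λ, so λ = ln 2 / 22.2 = 0.0312228 per second.
P(X > s+t | X > s) = e^(−λ(s+t))/e^(−λs) = e^(−λt), independent of s = 18.3.
P(X > 47.5) = e^(−1.4831) ≈ 0.227.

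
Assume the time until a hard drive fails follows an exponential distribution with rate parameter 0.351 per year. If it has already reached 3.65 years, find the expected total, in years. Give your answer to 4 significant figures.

6.499

By memorylessness, E[X | X > 3.65] = 3.65 + 1/λ = 3.65 + 2.849 = 6.499 years.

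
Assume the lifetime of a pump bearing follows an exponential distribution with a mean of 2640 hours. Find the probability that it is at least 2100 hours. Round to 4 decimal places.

The rate is λ = 1/2640 = 0.000378788 per hour.
P(X > 2100) = e^(−λ·2100) = e^(−0.79545) ≈ 0.4514.

0.4514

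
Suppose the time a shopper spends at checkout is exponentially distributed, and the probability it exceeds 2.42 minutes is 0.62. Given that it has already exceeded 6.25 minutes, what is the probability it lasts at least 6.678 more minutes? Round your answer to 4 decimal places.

0.2674

From e^(−λ·2.42) = 0.62, λ = −ln(0.62)/2.42 = 0.197535.
Memoryless: P(X > 6.25+6.678 | X > 6.25) = P(X > 6.678) = e^(−0.197535·6.678) ≈ 0.2674.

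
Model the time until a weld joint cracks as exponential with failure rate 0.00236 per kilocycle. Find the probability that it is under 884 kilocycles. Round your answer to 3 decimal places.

0.876

P(X ≤ 884) = 1 − e^(−λ·884) = 1 − e^(−2.0862) ≈ 0.876.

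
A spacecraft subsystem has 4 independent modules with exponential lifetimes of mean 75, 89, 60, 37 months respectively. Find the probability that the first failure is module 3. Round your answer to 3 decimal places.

0.244

Rates: λ_i = 1/mean_i → 0.0133333, 0.011236, 0.0166667, 0.027027; Σλ = 0.068263.
P(module 3 first) = λ_3/Σλ = 0.0166667/0.068263 ≈ 0.244.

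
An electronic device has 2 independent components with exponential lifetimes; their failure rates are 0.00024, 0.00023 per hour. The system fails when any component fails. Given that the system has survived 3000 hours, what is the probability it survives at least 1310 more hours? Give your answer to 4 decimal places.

Time to first failure ~ Exp(Σλ) with Σλ = 0.00047.
By memorylessness, P(T > 3000+1310 | T > 3000) = P(T > 1310) = e^(−0.00047·1310) ≈ 0.5403.

0.5403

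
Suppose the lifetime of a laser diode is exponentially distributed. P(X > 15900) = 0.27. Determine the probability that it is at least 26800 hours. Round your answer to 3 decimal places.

e^(−λ·15900) = 0.27 ⇒ λ = −ln(0.27)/15900 = 0.000082348.
P(X > 26800) = e^(−0.000082348·26800) = e^(−2.2069) ≈ 0.110.

0.110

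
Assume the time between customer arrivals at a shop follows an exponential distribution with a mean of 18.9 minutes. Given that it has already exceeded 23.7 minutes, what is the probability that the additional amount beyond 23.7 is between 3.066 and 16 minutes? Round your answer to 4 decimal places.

0.4214

The rate is λ = 1/18.9 = 0.0529101 per minute.
Memoryless: the residual past 23.7 is again Exp(λ).
P(3.066 < residual < 16) = e^(−λ·3.066) − e^(−λ·16) = 0.85025 − 0.42889 ≈ 0.4214.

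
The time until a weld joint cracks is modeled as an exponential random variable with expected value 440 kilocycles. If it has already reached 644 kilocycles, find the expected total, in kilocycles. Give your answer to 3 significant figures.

1080

The rate is λ = 1/440 = 0.00227273 per kilocycle.
By memorylessness, E[X | X > 644] = 644 + 1/λ = 644 + 440 = 1084 kilocycles.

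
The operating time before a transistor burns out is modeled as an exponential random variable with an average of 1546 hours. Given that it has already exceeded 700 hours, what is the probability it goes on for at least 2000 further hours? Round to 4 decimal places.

0.2743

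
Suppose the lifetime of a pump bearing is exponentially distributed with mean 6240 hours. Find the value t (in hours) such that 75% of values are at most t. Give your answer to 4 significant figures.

8650

The rate is λ = 1/6240 = 0.000160256 per hour.
Set 1 − e^(−λt) = 0.75, so t = −ln(0.25)/λ = 1.3863/0.000160256 ≈ 8650.48 hours.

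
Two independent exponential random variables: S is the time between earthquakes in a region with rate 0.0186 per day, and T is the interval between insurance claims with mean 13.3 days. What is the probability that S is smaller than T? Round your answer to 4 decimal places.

λ_1 = 0.0186, λ_2 = 1/13.3 = 0.075188.
For independent exponentials, P(S < T) = λ_1/(λ_1+λ_2) = 0.0186/0.093788 ≈ 0.1983.

0.1983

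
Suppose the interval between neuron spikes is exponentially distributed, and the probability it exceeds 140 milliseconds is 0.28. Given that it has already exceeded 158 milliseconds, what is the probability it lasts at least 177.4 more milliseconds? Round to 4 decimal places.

From e^(−λ·140) = 0.28, λ = −ln(0.28)/140 = 0.00909261.
Memoryless: P(X > 158+177.4 | X > 158) = P(X > 177.4) = e^(−0.00909261·177.4) ≈ 0.1993.

0.1993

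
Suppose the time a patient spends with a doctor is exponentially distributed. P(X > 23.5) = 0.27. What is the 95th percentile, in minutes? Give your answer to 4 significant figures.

e^(−λ·23.5) = 0.27 ⇒ λ = −ln(0.27)/23.5 = 0.0557163.
95th percentile: 1 − e^(−λt) = 0.95, t = −ln(0.05)/λ = 53.7676 minutes.

53.77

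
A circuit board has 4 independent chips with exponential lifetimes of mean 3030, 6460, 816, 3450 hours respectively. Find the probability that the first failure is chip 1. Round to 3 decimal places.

Rates: λ_i = 1/mean_i → 0.000330033, 0.000154799, 0.00122549, 0.000289855; Σλ = 0.00200018.
P(chip 1 first) = λ_1/Σλ = 0.000330033/0.00200018 ≈ 0.165.

0.165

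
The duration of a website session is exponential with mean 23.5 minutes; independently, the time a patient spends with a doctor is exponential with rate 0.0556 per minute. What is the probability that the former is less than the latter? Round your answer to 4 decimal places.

λ_1 = 1/23.5 = 0.0425532, λ_2 = 0.0556.
For independent exponentials, P(the former < the latter) = λ_1/(λ_1+λ_2) = 0.0425532/0.0981532 ≈ 0.4335.

0.4335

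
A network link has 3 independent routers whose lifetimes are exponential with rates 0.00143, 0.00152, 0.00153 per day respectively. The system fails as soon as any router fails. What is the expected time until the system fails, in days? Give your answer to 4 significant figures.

223.2

The time to first failure is exponential with rate Σλ = 0.00143 + 0.00152 + 0.00153 = 0.00448.
E[min] = 1/Σλ = 1/0.00448 = 223.214 days.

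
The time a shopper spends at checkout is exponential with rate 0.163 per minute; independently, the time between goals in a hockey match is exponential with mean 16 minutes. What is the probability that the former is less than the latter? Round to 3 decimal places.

λ_1 = 0.163, λ_2 = 1/16 = 0.0625.
For independent exponentials, P(the former < the latter) = λ_1/(λ_1+λ_2) = 0.163/0.2255 ≈ 0.723.

0.723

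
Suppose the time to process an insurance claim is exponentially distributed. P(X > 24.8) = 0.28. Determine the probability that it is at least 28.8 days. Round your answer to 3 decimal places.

e^(−λ·24.8) = 0.28 ⇒ λ = −ln(0.28)/24.8 = 0.0513293.
P(X > 28.8) = e^(−0.0513293·28.8) = e^(−1.4783) ≈ 0.228.

0.228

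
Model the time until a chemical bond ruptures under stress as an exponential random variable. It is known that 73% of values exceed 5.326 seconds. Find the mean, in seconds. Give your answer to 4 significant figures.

e^(−λ·5.326) = 0.73 ⇒ λ = −ln(0.73)/5.326 = 0.0590895.
Mean = 1/λ = 16.9235 seconds.

16.92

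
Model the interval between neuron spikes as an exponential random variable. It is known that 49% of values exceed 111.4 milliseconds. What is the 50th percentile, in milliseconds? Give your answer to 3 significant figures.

e^(−λ·111.4) = 0.49 ⇒ λ = −ln(0.49)/111.4 = 0.0064035.
50th percentile: 1 − e^(−λt) = 0.5, t = −ln(0.5)/λ = 108.245 milliseconds.

108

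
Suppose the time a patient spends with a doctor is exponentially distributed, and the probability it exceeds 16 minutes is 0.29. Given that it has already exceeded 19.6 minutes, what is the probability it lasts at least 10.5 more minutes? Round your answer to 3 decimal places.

From e^(−λ·16) = 0.29, λ = −ln(0.29)/16 = 0.0773671.
Memoryless: P(X > 19.6+10.5 | X > 19.6) = P(X > 10.5) = e^(−0.0773671·10.5) ≈ 0.444.

0.444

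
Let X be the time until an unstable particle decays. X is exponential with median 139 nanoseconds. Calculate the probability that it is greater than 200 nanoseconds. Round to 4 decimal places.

0.3689

For an exponential, median = ln(2)/λ, so λ = ln 2 / 139 = 0.00498667 per nanosecond.
P(X > 200) = e^(−λ·200) = e^(−0.99733) ≈ 0.3689.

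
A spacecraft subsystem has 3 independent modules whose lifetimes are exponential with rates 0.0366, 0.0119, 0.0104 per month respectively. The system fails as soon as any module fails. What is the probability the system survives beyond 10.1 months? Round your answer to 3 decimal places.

0.552

The time to first failure is exponential with rate Σλ = 0.0366 + 0.0119 + 0.0104 = 0.0589.
P(min > 10.1) = e^(−0.0589·10.1) = e^(−0.59489) ≈ 0.552.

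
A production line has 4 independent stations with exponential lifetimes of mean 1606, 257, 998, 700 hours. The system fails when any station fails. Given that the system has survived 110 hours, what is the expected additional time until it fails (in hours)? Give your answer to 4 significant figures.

144.0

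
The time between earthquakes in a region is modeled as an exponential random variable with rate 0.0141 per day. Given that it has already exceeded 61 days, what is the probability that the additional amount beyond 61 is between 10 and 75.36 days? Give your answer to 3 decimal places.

0.523

Memoryless: the residual past 61 is again Exp(λ).
P(10 < residual < 75.36) = e^(−λ·10) − e^(−λ·75.36) = 0.86849 − 0.34556 ≈ 0.523.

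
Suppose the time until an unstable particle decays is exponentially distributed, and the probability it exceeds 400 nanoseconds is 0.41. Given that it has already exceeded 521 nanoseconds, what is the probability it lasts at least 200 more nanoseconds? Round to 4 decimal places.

From e^(−λ·400) = 0.41, λ = −ln(0.41)/400 = 0.002229.
Memoryless: P(X > 521+200 | X > 521) = P(X > 200) = e^(−0.002229·200) ≈ 0.6403.

0.6403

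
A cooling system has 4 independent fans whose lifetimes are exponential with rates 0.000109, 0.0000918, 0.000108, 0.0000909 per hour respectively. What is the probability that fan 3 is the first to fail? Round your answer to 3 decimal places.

The time to first failure is exponential with rate Σλ = 0.000109 + 0.0000918 + 0.000108 + 0.0000909 = 0.0003997.
P(fan 3 first) = λ_3/Σλ = 0.000108/0.0003997 ≈ 0.270.

0.270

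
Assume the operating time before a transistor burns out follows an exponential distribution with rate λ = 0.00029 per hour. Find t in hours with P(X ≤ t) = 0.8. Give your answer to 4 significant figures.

Set 1 − e^(−λt) = 0.8, so t = −ln(0.2)/λ = 1.6094/0.00029 ≈ 5549.79 hours.

5550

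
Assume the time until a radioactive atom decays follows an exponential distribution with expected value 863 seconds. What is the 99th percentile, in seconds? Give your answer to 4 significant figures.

3974

The rate is λ = 1/863 = 0.00115875 per second.
Set 1 − e^(−λt) = 0.99, so t = −ln(0.01)/λ = 4.6052/0.00115875 ≈ 3974.26 seconds.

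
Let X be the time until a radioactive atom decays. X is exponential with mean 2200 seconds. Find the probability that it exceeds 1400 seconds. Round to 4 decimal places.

The rate is λ = 1/2200 = 0.000454545 per second.
P(X > 1400) = e^(−λ·1400) = e^(−0.63636) ≈ 0.5292.

0.5292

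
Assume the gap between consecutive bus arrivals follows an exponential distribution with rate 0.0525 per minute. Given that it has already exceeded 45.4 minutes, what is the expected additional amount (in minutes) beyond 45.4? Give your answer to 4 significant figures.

19.05

By memorylessness, the remaining amount past any threshold is again Exp(λ) with mean 1/λ = 19.0476 minutes.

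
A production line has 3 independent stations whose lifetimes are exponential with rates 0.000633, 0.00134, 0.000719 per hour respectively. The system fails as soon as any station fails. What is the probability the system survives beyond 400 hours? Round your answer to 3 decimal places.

The time to first failure is exponential with rate Σλ = 0.000633 + 0.00134 + 0.000719 = 0.002692.
P(min > 400) = e^(−0.002692·400) = e^(−1.0768) ≈ 0.341.

0.341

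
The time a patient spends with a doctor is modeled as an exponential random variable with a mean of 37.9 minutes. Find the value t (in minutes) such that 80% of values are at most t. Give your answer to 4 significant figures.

The rate is λ = 1/37.9 = 0.0263852 per minute.
Set 1 − e^(−λt) = 0.8, so t = −ln(0.2)/λ = 1.6094/0.0263852 ≈ 60.9977 minutes.

61.00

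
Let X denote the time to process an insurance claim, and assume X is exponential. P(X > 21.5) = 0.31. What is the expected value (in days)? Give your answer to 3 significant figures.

18.4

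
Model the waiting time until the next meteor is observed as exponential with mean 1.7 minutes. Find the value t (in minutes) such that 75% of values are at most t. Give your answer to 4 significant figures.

2.357

The rate is λ = 1/1.7 = 0.588235 per minute.
Set 1 − e^(−λt) = 0.75, so t = −ln(0.25)/λ = 1.3863/0.588235 ≈ 2.3567 minutes.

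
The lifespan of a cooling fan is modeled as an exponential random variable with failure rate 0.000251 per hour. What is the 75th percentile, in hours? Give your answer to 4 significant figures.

Set 1 − e^(−λt) = 0.75, so t = −ln(0.25)/λ = 1.3863/0.000251 ≈ 5523.09 hours.

5523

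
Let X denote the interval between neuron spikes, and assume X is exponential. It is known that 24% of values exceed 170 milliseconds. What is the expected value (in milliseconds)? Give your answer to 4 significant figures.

e^(−λ·170) = 0.24 ⇒ λ = −ln(0.24)/170 = 0.0083948.
Mean = 1/λ = 119.121 milliseconds.

119.1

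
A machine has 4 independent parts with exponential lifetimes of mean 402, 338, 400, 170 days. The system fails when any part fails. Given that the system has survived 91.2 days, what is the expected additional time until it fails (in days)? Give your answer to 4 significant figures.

First-failure rate Σλ = 1/402 + 1/338 + 1/400 + 1/170 = 0.0138285.
By memorylessness the expected residual is 1/Σλ = 72.3144 days, regardless of the 91.2 already elapsed.

72.31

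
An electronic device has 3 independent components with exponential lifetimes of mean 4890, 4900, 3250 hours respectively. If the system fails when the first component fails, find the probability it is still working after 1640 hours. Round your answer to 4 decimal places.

0.3089

The first failure time is exponential with rate Σλ_i = 1/4890 + 1/4900 + 1/3250 = 0.000716273 per hour.
P(min > 1640) = e^(−0.000716273·1640) = e^(−1.1747) ≈ 0.3089.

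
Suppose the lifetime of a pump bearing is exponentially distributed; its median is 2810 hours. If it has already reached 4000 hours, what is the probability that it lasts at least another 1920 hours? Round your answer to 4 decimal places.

For an exponential, median = ln(2)/λ, so λ = ln 2 / 2810 = 0.000246672 per hour.
By the memoryless property, P(X > 4000+1920 | X > 4000) = P(X > 1920).
P(X > 1920) = e^(−0.47361) ≈ 0.6228.

0.6228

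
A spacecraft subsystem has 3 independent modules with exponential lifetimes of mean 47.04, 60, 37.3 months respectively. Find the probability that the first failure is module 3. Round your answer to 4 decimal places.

0.4141

Rates: λ_i = 1/mean_i → 0.0212585, 0.0166667, 0.0268097; Σλ = 0.0647348.
P(module 3 first) = λ_3/Σλ = 0.0268097/0.0647348 ≈ 0.4141.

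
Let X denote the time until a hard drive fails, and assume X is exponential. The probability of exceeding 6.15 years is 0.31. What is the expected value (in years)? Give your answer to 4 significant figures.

e^(−λ·6.15) = 0.31 ⇒ λ = −ln(0.31)/6.15 = 0.190436.
Mean = 1/λ = 5.2511 years.

5.251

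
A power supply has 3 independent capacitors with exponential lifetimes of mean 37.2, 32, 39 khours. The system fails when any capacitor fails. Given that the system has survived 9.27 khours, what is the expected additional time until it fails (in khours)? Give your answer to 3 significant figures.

First-failure rate Σλ = 1/37.2 + 1/32 + 1/39 = 0.0837727.
By memorylessness the expected residual is 1/Σλ = 11.9371 khours, regardless of the 9.27 already elapsed.

11.9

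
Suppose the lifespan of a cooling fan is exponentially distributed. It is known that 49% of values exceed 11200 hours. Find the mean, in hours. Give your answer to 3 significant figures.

15700

e^(−λ·11200) = 0.49 ⇒ λ = −ln(0.49)/11200 = 0.000063692.
Mean = 1/λ = 15700.6 hours.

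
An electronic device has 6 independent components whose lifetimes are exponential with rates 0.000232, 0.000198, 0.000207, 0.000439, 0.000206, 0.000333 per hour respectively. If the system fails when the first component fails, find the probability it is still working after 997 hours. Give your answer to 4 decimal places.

The time to first failure is exponential with rate Σλ = 0.000232 + 0.000198 + 0.000207 + 0.000439 + 0.000206 + 0.000333 = 0.001615.
P(min > 997) = e^(−0.001615·997) = e^(−1.6102) ≈ 0.1999.

0.1999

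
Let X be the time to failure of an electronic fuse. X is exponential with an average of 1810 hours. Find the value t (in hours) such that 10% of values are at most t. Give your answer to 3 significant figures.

The rate is λ = 1/1810 = 0.000552486 per hour.
Set 1 − e^(−λt) = 0.1, so t = −ln(0.9)/λ = 0.10536/0.000552486 ≈ 190.703 hours.

191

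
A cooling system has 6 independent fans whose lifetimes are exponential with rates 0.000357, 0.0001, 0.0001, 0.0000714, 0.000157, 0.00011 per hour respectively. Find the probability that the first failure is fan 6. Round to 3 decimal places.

0.123

The time to first failure is exponential with rate Σλ = 0.000357 + 0.0001 + 0.0001 + 0.0000714 + 0.000157 + 0.00011 = 0.0008954.
P(fan 6 first) = λ_6/Σλ = 0.00011/0.0008954 ≈ 0.123.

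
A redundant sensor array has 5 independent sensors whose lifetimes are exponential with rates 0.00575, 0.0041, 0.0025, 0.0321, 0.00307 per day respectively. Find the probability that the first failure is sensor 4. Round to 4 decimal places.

The time to first failure is exponential with rate Σλ = 0.00575 + 0.0041 + 0.0025 + 0.0321 + 0.00307 = 0.04752.
P(sensor 4 first) = λ_4/Σλ = 0.0321/0.04752 ≈ 0.6755.

0.6755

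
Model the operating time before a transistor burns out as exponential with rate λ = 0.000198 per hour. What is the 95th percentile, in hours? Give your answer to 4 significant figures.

15130

Set 1 − e^(−λt) = 0.95, so t = −ln(0.05)/λ = 2.9957/0.000198 ≈ 15130 hours.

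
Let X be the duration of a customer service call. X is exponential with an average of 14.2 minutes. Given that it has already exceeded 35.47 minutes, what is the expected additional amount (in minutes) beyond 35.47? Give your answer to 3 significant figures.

14.2

The rate is λ = 1/14.2 = 0.0704225 per minute.
By memorylessness, the remaining amount past any threshold is again Exp(λ) with mean 1/λ = 14.2 minutes.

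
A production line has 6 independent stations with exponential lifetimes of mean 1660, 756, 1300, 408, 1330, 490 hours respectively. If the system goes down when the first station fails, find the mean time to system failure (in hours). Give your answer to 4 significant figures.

126.0

The first failure time is exponential with rate Σλ_i = 1/1660 + 1/756 + 1/1300 + 1/408 + 1/1330 + 1/490 = 0.00793807 per hour.
E[min] = 1/Σλ = 1/0.00793807 = 125.975 hours.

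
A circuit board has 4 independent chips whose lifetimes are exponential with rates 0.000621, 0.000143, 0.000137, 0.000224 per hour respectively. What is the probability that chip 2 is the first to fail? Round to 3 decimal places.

0.127

The time to first failure is exponential with rate Σλ = 0.000621 + 0.000143 + 0.000137 + 0.000224 = 0.001125.
P(chip 2 first) = λ_2/Σλ = 0.000143/0.001125 ≈ 0.127.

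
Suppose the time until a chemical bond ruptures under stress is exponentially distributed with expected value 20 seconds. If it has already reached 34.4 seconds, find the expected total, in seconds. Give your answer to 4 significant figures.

54.40

The rate is λ = 1/20 = 0.05 per second.
By memorylessness, E[X | X > 34.4] = 34.4 + 1/λ = 34.4 + 20 = 54.4 seconds.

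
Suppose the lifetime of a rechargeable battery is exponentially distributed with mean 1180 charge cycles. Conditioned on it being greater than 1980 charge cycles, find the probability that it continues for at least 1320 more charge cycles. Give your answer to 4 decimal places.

0.3267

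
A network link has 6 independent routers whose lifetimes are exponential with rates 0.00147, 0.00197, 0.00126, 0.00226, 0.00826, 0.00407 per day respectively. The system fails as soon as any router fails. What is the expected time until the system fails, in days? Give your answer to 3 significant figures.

The time to first failure is exponential with rate Σλ = 0.00147 + 0.00197 + 0.00126 + 0.00226 + 0.00826 + 0.00407 = 0.01929.
E[min] = 1/Σλ = 1/0.01929 = 51.8403 days.

51.8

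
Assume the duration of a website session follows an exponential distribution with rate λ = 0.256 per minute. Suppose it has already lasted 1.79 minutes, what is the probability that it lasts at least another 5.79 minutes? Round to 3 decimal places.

P(X > s+t | X > s) = e^(−λ(s+t))/e^(−λs) = e^(−λt), independent of s = 1.79.
P(X > 5.79) = e^(−1.4822) ≈ 0.227.

0.227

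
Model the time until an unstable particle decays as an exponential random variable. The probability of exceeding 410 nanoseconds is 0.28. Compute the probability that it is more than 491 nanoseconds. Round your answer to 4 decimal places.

e^(−λ·410) = 0.28 ⇒ λ = −ln(0.28)/410 = 0.00310479.
P(X > 491) = e^(−0.00310479·491) = e^(−1.5245) ≈ 0.2177.

0.2177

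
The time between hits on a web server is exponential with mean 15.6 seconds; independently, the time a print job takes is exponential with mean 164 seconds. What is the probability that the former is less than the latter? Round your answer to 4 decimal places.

λ_1 = 1/15.6 = 0.0641026, λ_2 = 1/164 = 0.00609756.
For independent exponentials, P(the former < the latter) = λ_1/(λ_1+λ_2) = 0.0641026/0.0702001 ≈ 0.9131.

0.9131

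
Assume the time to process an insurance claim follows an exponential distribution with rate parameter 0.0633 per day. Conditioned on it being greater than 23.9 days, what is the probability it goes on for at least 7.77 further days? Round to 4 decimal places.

0.6115

By the memoryless property, P(X > 23.9+7.77 | X > 23.9) = P(X > 7.77).
P(X > 7.77) = e^(−0.49184) ≈ 0.6115.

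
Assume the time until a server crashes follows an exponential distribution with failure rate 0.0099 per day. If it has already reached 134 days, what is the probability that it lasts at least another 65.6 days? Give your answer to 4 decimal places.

0.5223

P(X > s+t | X > s) = e^(−λ(s+t))/e^(−λs) = e^(−λt), independent of s = 134.
P(X > 65.6) = e^(−0.64944) ≈ 0.5223.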